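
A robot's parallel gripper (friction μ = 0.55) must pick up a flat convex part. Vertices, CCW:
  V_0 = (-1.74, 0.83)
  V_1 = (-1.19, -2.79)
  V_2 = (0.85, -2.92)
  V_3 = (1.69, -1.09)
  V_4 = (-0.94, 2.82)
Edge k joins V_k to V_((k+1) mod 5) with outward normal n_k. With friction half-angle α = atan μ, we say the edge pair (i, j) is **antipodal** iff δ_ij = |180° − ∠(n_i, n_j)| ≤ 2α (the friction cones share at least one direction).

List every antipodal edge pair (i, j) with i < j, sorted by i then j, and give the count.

α = atan 0.55 = 28.81°;  2α = 57.62°
n_0 = (-0.9887, -0.1502)
n_1 = (-0.0636, -0.9980)
n_2 = (+0.9088, -0.4172)
n_3 = (+0.8298, +0.5581)
n_4 = (-0.9278, +0.3730)
  (0,1): δ = 102.29°  ·
  (0,2): δ = 33.29°  ✓
  (0,3): δ = 25.29°  ✓
  (0,4): δ = 149.46°  ·
  (1,2): δ = 111.01°  ·
  (1,3): δ = 52.43°  ✓
  (1,4): δ = 71.75°  ·
  (2,3): δ = 121.42°  ·
  (2,4): δ = 2.76°  ✓
  (3,4): δ = 55.83°  ✓
antipodal pairs: 5

count = 5; pairs: (0,2), (0,3), (1,3), (2,4), (3,4)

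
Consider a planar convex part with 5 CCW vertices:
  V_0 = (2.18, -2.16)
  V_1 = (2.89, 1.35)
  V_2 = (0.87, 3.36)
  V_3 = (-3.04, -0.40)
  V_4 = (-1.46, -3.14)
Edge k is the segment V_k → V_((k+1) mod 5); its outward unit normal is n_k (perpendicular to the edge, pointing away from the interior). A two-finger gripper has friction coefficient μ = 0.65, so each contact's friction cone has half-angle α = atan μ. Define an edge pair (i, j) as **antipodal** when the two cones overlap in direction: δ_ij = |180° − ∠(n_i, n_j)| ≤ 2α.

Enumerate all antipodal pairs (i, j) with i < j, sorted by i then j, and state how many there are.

count = 5; pairs: (0,2), (0,3), (1,3), (1,4), (2,4)

α = atan 0.65 = 33.02°;  2α = 66.05°
n_0 = (+0.9801, -0.1983)
n_1 = (+0.7054, +0.7089)
n_2 = (-0.6931, +0.7208)
n_3 = (-0.8663, -0.4995)
n_4 = (+0.2600, -0.9656)
  (0,1): δ = 123.42°  ·
  (0,2): δ = 34.68°  ✓
  (0,3): δ = 41.41°  ✓
  (0,4): δ = 116.50°  ·
  (1,2): δ = 91.26°  ·
  (1,3): δ = 15.17°  ✓
  (1,4): δ = 59.93°  ✓
  (2,3): δ = 103.91°  ·
  (2,4): δ = 28.81°  ✓
  (3,4): δ = 104.90°  ·
antipodal pairs: 5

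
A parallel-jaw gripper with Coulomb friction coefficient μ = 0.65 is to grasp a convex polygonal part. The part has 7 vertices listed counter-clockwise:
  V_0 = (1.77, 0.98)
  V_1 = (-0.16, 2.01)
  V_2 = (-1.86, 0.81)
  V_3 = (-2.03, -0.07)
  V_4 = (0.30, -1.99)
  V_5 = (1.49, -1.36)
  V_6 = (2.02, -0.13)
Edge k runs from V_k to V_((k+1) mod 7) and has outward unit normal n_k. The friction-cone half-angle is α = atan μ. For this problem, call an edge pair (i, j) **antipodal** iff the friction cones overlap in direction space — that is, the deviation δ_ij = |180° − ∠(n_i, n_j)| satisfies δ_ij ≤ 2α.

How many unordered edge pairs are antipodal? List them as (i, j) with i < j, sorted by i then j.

count = 8; pairs: (0,3), (0,4), (1,4), (1,5), (2,4), (2,5), (2,6), (3,6)

α = atan 0.65 = 33.02°;  2α = 66.05°
n_0 = (+0.4708, +0.8822)
n_1 = (-0.5767, +0.8170)
n_2 = (-0.9818, +0.1897)
n_3 = (-0.6359, -0.7717)
n_4 = (+0.4679, -0.8838)
n_5 = (+0.9184, -0.3957)
n_6 = (+0.9756, +0.2197)
  (0,1): δ = 116.69°  ·
  (0,2): δ = 72.85°  ·
  (0,3): δ = 11.40°  ✓
  (0,4): δ = 55.99°  ✓
  (0,5): δ = 94.78°  ·
  (0,6): δ = 130.78°  ·
  (1,2): δ = 136.15°  ·
  (1,3): δ = 74.71°  ·
  (1,4): δ = 7.32°  ✓
  (1,5): δ = 31.47°  ✓
  (1,6): δ = 67.48°  ·
  (2,3): δ = 118.56°  ·
  (2,4): δ = 51.17°  ✓
  (2,5): δ = 12.38°  ✓
  (2,6): δ = 23.63°  ✓
  (3,4): δ = 112.61°  ·
  (3,5): δ = 73.82°  ·
  (3,6): δ = 37.82°  ✓
  (4,5): δ = 141.21°  ·
  (4,6): δ = 105.20°  ·
  (5,6): δ = 144.00°  ·
antipodal pairs: 8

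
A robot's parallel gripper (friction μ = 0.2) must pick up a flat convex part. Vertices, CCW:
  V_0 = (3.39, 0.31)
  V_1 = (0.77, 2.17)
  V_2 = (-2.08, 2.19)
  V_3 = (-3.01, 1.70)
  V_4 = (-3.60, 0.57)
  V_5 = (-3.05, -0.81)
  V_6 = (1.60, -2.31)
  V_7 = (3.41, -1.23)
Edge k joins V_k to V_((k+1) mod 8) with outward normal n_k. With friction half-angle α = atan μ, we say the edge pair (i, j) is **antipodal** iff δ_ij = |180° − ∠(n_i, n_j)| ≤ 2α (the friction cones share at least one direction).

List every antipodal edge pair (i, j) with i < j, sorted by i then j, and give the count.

α = atan 0.2 = 11.31°;  2α = 22.62°
n_0 = (+0.5789, +0.8154)
n_1 = (+0.0070, +1.0000)
n_2 = (-0.4661, +0.8847)
n_3 = (-0.8864, +0.4628)
n_4 = (-0.9289, -0.3702)
n_5 = (-0.3070, -0.9517)
n_6 = (+0.5124, -0.8587)
n_7 = (+0.9999, +0.0130)
  (0,1): δ = 145.03°  ·
  (0,2): δ = 116.84°  ·
  (0,3): δ = 82.20°  ·
  (0,4): δ = 32.90°  ·
  (0,5): δ = 17.49°  ✓
  (0,6): δ = 66.20°  ·
  (0,7): δ = 126.12°  ·
  (1,2): δ = 151.81°  ·
  (1,3): δ = 117.17°  ·
  (1,4): δ = 67.87°  ·
  (1,5): δ = 17.48°  ✓
  (1,6): δ = 31.23°  ·
  (1,7): δ = 91.15°  ·
  (2,3): δ = 145.35°  ·
  (2,4): δ = 96.05°  ·
  (2,5): δ = 45.66°  ·
  (2,6): δ = 3.04°  ✓
  (2,7): δ = 62.96°  ·
  (3,4): δ = 130.70°  ·
  (3,5): δ = 80.31°  ·
  (3,6): δ = 31.61°  ·
  (3,7): δ = 28.31°  ·
  (4,5): δ = 129.61°  ·
  (4,6): δ = 80.91°  ·
  (4,7): δ = 20.99°  ✓
  (5,6): δ = 131.30°  ·
  (5,7): δ = 71.38°  ·
  (6,7): δ = 120.08°  ·
antipodal pairs: 4

count = 4; pairs: (0,5), (1,5), (2,6), (4,7)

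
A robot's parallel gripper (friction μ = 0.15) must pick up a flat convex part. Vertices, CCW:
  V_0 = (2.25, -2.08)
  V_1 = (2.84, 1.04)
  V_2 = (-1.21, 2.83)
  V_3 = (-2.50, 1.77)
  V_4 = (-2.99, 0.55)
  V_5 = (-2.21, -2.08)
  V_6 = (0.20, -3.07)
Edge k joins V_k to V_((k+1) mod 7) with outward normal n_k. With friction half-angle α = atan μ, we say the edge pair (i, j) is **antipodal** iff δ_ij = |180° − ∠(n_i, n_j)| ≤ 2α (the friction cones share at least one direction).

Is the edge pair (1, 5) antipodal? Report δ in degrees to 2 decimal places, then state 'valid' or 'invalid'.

δ = 1.51°, valid

α = atan 0.15 = 8.53°;  2α = 17.06°
edge 1: e_1 = (-4.05, +1.79);  n_1 = (+0.4043, +0.9146)
edge 5: e_5 = (+2.41, -0.99);  n_5 = (-0.3800, -0.9250)
∠(n_1, n_5) = 178.49°
δ = |180° − 178.49°| = 1.51°
1.51° ≤ 2α = 17.06°  →  valid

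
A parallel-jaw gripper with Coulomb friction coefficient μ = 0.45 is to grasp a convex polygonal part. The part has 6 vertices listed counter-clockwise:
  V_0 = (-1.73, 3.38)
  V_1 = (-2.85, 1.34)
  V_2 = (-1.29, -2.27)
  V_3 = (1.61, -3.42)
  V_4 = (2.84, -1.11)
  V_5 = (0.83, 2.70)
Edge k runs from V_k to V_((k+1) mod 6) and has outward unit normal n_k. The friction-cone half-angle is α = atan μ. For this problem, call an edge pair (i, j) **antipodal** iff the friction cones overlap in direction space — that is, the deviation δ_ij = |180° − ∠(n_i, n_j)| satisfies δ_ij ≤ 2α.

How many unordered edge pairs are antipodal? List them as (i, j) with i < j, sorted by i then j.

count = 4; pairs: (0,3), (1,4), (2,4), (2,5)

α = atan 0.45 = 24.23°;  2α = 48.46°
n_0 = (-0.8766, +0.4813)
n_1 = (-0.9180, -0.3967)
n_2 = (-0.3686, -0.9296)
n_3 = (+0.8827, -0.4700)
n_4 = (+0.8845, +0.4666)
n_5 = (+0.2567, +0.9665)
  (0,1): δ = 127.86°  ·
  (0,2): δ = 82.86°  ·
  (0,3): δ = 0.73°  ✓
  (0,4): δ = 56.58°  ·
  (0,5): δ = 103.89°  ·
  (1,2): δ = 135.00°  ·
  (1,3): δ = 51.40°  ·
  (1,4): δ = 4.44°  ✓
  (1,5): δ = 51.75°  ·
  (2,3): δ = 96.40°  ·
  (2,4): δ = 40.55°  ✓
  (2,5): δ = 6.76°  ✓
  (3,4): δ = 124.15°  ·
  (3,5): δ = 76.84°  ·
  (4,5): δ = 132.69°  ·
antipodal pairs: 4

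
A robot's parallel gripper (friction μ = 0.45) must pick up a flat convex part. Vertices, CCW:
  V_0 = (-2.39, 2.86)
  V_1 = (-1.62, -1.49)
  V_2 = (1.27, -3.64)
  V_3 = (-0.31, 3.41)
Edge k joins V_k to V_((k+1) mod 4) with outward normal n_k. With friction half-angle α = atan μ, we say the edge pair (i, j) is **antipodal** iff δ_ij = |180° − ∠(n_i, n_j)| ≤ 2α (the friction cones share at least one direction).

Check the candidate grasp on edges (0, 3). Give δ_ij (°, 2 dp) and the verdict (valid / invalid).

δ = 94.77°, invalid

α = atan 0.45 = 24.23°;  2α = 48.46°
edge 0: e_0 = (+0.77, -4.35);  n_0 = (-0.9847, -0.1743)
edge 3: e_3 = (-2.08, -0.55);  n_3 = (-0.2556, +0.9668)
∠(n_0, n_3) = 85.23°
δ = |180° − 85.23°| = 94.77°
94.77° > 2α = 48.46°  →  invalid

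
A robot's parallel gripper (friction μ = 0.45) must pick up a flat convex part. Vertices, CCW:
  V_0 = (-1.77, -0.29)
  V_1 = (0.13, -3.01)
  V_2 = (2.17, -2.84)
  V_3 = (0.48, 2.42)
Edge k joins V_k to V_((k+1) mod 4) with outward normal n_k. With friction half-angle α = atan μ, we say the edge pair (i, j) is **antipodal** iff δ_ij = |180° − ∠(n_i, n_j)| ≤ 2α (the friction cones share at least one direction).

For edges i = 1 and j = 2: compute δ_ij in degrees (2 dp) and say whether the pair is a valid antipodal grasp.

α = atan 0.45 = 24.23°;  2α = 48.46°
edge 1: e_1 = (+2.04, +0.17);  n_1 = (+0.0830, -0.9965)
edge 2: e_2 = (-1.69, +5.26);  n_2 = (+0.9521, +0.3059)
∠(n_1, n_2) = 103.05°
δ = |180° − 103.05°| = 76.95°
76.95° > 2α = 48.46°  →  invalid

δ = 76.95°, invalid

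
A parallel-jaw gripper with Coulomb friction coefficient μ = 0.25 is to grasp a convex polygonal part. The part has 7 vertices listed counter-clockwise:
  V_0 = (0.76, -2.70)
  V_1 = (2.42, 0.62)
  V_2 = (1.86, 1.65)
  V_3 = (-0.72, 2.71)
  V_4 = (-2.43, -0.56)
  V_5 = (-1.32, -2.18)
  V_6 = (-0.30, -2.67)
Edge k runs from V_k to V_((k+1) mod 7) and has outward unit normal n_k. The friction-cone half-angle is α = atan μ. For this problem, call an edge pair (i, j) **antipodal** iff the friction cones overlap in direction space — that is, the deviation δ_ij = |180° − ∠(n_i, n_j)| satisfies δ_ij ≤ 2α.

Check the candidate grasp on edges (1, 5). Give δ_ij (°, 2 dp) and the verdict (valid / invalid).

δ = 35.81°, invalid

α = atan 0.25 = 14.04°;  2α = 28.07°
edge 1: e_1 = (-0.56, +1.03);  n_1 = (+0.8785, +0.4777)
edge 5: e_5 = (+1.02, -0.49);  n_5 = (-0.4330, -0.9014)
∠(n_1, n_5) = 144.19°
δ = |180° − 144.19°| = 35.81°
35.81° > 2α = 28.07°  →  invalid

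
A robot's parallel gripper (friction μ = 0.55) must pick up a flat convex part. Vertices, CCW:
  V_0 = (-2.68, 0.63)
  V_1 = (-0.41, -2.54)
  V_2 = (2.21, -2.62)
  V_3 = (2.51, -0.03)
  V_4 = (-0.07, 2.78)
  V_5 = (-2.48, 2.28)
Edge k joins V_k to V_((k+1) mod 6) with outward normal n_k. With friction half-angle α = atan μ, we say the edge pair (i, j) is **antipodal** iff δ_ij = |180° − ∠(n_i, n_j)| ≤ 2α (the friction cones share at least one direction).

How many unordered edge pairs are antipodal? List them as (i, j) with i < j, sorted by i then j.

count = 6; pairs: (0,2), (0,3), (1,3), (1,4), (2,5), (3,5)

α = atan 0.55 = 28.81°;  2α = 57.62°
n_0 = (-0.8130, -0.5822)
n_1 = (-0.0305, -0.9995)
n_2 = (+0.9934, -0.1151)
n_3 = (+0.7366, +0.6763)
n_4 = (-0.2031, +0.9791)
n_5 = (-0.9927, +0.1203)
  (0,1): δ = 127.35°  ·
  (0,2): δ = 42.21°  ✓
  (0,3): δ = 6.95°  ✓
  (0,4): δ = 66.11°  ·
  (0,5): δ = 137.48°  ·
  (1,2): δ = 94.86°  ·
  (1,3): δ = 45.69°  ✓
  (1,4): δ = 13.47°  ✓
  (1,5): δ = 84.84°  ·
  (2,3): δ = 130.84°  ·
  (2,4): δ = 71.67°  ·
  (2,5): δ = 0.30°  ✓
  (3,4): δ = 120.84°  ·
  (3,5): δ = 49.47°  ✓
  (4,5): δ = 108.63°  ·
antipodal pairs: 6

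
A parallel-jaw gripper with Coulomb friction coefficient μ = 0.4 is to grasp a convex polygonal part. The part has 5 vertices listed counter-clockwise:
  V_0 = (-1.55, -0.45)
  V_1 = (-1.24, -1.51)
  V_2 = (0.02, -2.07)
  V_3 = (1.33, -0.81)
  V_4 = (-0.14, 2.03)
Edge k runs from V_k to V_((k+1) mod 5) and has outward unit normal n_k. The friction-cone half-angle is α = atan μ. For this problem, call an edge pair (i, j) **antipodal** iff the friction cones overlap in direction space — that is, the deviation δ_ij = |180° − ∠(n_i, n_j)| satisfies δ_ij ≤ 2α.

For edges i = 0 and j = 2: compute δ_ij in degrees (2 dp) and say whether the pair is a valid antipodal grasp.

δ = 62.42°, invalid

α = atan 0.4 = 21.80°;  2α = 43.60°
edge 0: e_0 = (+0.31, -1.06);  n_0 = (-0.9598, -0.2807)
edge 2: e_2 = (+1.31, +1.26);  n_2 = (+0.6932, -0.7207)
∠(n_0, n_2) = 117.58°
δ = |180° − 117.58°| = 62.42°
62.42° > 2α = 43.60°  →  invalid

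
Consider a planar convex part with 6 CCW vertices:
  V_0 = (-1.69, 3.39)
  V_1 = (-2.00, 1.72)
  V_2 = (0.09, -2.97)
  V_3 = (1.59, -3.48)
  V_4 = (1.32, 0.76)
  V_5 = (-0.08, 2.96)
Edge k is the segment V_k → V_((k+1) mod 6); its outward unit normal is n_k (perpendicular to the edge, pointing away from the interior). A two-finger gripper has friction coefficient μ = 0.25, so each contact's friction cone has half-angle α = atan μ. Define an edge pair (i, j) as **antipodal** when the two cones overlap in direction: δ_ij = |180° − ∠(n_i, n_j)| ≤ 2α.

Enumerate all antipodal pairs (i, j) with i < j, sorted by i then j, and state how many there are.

count = 4; pairs: (0,3), (1,3), (1,4), (2,5)

α = atan 0.25 = 14.04°;  2α = 28.07°
n_0 = (-0.9832, +0.1825)
n_1 = (-0.9134, -0.4070)
n_2 = (-0.3219, -0.9468)
n_3 = (+0.9980, +0.0636)
n_4 = (+0.8437, +0.5369)
n_5 = (+0.2580, +0.9661)
  (0,1): δ = 145.46°  ·
  (0,2): δ = 98.26°  ·
  (0,3): δ = 14.16°  ✓
  (0,4): δ = 42.99°  ·
  (0,5): δ = 85.56°  ·
  (1,2): δ = 132.80°  ·
  (1,3): δ = 20.38°  ✓
  (1,4): δ = 8.45°  ✓
  (1,5): δ = 51.03°  ·
  (2,3): δ = 67.58°  ·
  (2,4): δ = 38.75°  ·
  (2,5): δ = 3.82°  ✓
  (3,4): δ = 151.17°  ·
  (3,5): δ = 108.60°  ·
  (4,5): δ = 137.42°  ·
antipodal pairs: 4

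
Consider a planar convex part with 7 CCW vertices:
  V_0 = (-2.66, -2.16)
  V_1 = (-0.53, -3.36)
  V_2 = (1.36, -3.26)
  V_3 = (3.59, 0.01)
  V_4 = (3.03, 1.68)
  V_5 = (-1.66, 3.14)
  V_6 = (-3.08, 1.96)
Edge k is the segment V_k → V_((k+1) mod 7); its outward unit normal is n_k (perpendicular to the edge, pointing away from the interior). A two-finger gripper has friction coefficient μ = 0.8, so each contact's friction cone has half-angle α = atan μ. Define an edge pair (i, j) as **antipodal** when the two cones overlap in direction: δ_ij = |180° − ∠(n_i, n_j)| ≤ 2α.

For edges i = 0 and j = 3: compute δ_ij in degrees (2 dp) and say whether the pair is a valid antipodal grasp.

α = atan 0.8 = 38.66°;  2α = 77.32°
edge 0: e_0 = (+2.13, -1.20);  n_0 = (-0.4908, -0.8712)
edge 3: e_3 = (-0.56, +1.67);  n_3 = (+0.9481, +0.3179)
∠(n_0, n_3) = 137.93°
δ = |180° − 137.93°| = 42.07°
42.07° ≤ 2α = 77.32°  →  valid

δ = 42.07°, valid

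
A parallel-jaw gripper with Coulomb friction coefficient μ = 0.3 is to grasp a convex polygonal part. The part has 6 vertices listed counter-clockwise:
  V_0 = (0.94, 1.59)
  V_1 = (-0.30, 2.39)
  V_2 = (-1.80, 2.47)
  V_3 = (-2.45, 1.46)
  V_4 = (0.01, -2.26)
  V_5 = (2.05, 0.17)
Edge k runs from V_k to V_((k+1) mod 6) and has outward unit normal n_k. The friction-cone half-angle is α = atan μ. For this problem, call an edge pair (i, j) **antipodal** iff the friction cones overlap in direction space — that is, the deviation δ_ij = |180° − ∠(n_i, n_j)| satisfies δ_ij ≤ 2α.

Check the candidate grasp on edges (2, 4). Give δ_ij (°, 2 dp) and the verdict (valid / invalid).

α = atan 0.3 = 16.70°;  2α = 33.40°
edge 2: e_2 = (-0.65, -1.01);  n_2 = (-0.8409, +0.5412)
edge 4: e_4 = (+2.04, +2.43);  n_4 = (+0.7659, -0.6430)
∠(n_2, n_4) = 172.75°
δ = |180° − 172.75°| = 7.25°
7.25° ≤ 2α = 33.40°  →  valid

δ = 7.25°, valid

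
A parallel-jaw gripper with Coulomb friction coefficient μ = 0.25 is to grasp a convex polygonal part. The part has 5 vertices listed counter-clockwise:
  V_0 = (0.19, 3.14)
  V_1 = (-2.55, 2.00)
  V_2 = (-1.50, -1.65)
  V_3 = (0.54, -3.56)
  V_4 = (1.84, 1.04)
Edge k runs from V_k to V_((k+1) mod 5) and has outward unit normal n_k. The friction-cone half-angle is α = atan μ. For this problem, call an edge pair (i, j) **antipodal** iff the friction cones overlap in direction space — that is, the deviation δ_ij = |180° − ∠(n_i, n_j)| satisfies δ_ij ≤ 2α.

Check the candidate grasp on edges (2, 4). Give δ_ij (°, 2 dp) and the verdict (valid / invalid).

α = atan 0.25 = 14.04°;  2α = 28.07°
edge 2: e_2 = (+2.04, -1.91);  n_2 = (-0.6835, -0.7300)
edge 4: e_4 = (-1.65, +2.10);  n_4 = (+0.7863, +0.6178)
∠(n_2, n_4) = 171.27°
δ = |180° − 171.27°| = 8.73°
8.73° ≤ 2α = 28.07°  →  valid

δ = 8.73°, valid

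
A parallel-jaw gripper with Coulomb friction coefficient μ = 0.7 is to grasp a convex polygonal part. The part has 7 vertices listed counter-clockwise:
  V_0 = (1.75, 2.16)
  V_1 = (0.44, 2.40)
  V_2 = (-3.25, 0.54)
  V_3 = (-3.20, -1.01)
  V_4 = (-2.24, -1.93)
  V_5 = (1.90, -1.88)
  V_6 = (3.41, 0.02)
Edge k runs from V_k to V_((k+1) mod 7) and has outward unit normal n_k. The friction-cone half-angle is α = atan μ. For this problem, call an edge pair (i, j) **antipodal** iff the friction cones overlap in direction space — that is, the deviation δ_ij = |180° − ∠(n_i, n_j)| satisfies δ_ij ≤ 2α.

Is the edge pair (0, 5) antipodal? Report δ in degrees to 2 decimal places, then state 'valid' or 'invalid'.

α = atan 0.7 = 34.99°;  2α = 69.98°
edge 0: e_0 = (-1.31, +0.24);  n_0 = (+0.1802, +0.9836)
edge 5: e_5 = (+1.51, +1.90);  n_5 = (+0.7829, -0.6222)
∠(n_0, n_5) = 118.09°
δ = |180° − 118.09°| = 61.91°
61.91° ≤ 2α = 69.98°  →  valid

δ = 61.91°, valid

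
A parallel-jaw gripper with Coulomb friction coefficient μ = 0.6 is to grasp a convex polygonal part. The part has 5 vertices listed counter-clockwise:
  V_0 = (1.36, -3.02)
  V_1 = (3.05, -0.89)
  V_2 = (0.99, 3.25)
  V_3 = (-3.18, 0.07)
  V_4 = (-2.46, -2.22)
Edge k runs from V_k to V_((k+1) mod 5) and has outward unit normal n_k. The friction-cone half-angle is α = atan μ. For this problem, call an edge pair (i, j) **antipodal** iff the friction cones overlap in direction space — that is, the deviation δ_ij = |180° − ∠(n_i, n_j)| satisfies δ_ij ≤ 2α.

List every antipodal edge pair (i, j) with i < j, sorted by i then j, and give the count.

α = atan 0.6 = 30.96°;  2α = 61.93°
n_0 = (+0.7834, -0.6216)
n_1 = (+0.8953, +0.4455)
n_2 = (-0.6064, +0.7952)
n_3 = (-0.9540, -0.2999)
n_4 = (-0.2050, -0.9788)
  (0,1): δ = 115.12°  ·
  (0,2): δ = 14.24°  ✓
  (0,3): δ = 55.88°  ✓
  (0,4): δ = 116.60°  ·
  (1,2): δ = 79.13°  ·
  (1,3): δ = 9.00°  ✓
  (1,4): δ = 51.72°  ✓
  (2,3): δ = 109.88°  ·
  (2,4): δ = 49.16°  ✓
  (3,4): δ = 119.28°  ·
antipodal pairs: 5

count = 5; pairs: (0,2), (0,3), (1,3), (1,4), (2,4)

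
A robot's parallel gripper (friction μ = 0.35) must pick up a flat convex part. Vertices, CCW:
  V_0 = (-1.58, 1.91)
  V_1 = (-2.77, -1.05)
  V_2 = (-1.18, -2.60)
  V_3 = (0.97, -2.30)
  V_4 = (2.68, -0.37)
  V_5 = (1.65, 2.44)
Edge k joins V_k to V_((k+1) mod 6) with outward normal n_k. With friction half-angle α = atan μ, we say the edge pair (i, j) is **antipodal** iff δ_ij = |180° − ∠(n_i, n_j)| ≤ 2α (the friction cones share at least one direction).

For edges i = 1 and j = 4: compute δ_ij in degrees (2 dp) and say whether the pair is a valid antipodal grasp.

δ = 25.60°, valid

α = atan 0.35 = 19.29°;  2α = 38.58°
edge 1: e_1 = (+1.59, -1.55);  n_1 = (-0.6980, -0.7161)
edge 4: e_4 = (-1.03, +2.81);  n_4 = (+0.9389, +0.3442)
∠(n_1, n_4) = 154.40°
δ = |180° − 154.40°| = 25.60°
25.60° ≤ 2α = 38.58°  →  valid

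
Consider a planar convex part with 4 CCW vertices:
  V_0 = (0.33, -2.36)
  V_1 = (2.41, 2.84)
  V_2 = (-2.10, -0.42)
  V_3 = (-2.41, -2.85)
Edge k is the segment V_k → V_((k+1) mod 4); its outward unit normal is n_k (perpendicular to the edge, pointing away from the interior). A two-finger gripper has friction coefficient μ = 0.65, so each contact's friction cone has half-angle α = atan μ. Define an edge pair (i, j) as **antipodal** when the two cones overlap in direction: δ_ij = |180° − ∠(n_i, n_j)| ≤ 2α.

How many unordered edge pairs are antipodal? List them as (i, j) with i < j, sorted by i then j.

α = atan 0.65 = 33.02°;  2α = 66.05°
n_0 = (+0.9285, -0.3714)
n_1 = (-0.5858, +0.8104)
n_2 = (-0.9920, +0.1265)
n_3 = (+0.1760, -0.9844)
  (0,1): δ = 32.34°  ✓
  (0,2): δ = 14.53°  ✓
  (0,3): δ = 121.94°  ·
  (1,2): δ = 133.13°  ·
  (1,3): δ = 25.72°  ✓
  (2,3): δ = 72.59°  ·
antipodal pairs: 3

count = 3; pairs: (0,1), (0,2), (1,3)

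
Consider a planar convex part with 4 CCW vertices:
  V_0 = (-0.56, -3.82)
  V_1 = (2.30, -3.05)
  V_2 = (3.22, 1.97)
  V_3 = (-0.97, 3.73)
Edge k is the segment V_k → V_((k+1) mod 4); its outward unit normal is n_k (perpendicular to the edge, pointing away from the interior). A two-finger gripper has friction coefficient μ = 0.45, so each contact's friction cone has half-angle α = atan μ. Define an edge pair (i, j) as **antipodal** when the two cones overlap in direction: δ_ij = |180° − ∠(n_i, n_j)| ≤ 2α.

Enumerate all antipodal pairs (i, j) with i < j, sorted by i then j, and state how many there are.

α = atan 0.45 = 24.23°;  2α = 48.46°
n_0 = (+0.2600, -0.9656)
n_1 = (+0.9836, -0.1803)
n_2 = (+0.3873, +0.9220)
n_3 = (-0.9985, -0.0542)
  (0,1): δ = 115.45°  ·
  (0,2): δ = 37.85°  ✓
  (0,3): δ = 78.04°  ·
  (1,2): δ = 102.40°  ·
  (1,3): δ = 13.49°  ✓
  (2,3): δ = 64.11°  ·
antipodal pairs: 2

count = 2; pairs: (0,2), (1,3)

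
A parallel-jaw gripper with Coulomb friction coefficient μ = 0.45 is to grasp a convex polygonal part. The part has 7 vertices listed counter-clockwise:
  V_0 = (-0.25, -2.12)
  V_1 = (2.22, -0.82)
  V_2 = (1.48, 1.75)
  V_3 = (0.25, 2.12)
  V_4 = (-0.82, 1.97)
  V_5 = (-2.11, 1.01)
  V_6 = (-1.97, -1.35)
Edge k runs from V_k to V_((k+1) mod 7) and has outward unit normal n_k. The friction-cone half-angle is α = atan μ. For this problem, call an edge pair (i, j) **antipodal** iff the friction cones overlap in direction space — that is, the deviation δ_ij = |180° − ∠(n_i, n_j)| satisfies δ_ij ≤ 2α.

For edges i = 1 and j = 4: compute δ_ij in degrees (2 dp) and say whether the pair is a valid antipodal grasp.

α = atan 0.45 = 24.23°;  2α = 48.46°
edge 1: e_1 = (-0.74, +2.57);  n_1 = (+0.9610, +0.2767)
edge 4: e_4 = (-1.29, -0.96);  n_4 = (-0.5970, +0.8022)
∠(n_1, n_4) = 110.59°
δ = |180° − 110.59°| = 69.41°
69.41° > 2α = 48.46°  →  invalid

δ = 69.41°, invalid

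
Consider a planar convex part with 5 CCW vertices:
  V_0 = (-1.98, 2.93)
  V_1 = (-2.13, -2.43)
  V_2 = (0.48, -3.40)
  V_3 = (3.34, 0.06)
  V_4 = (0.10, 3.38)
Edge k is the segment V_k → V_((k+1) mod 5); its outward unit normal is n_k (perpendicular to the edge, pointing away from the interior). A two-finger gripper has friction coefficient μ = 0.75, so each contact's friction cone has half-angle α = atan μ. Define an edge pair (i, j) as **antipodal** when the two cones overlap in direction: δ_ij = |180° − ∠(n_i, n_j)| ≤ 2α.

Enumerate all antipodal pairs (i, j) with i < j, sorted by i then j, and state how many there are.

α = atan 0.75 = 36.87°;  2α = 73.74°
n_0 = (-0.9996, +0.0280)
n_1 = (-0.3484, -0.9374)
n_2 = (+0.7708, -0.6371)
n_3 = (+0.7157, +0.6984)
n_4 = (-0.2115, +0.9774)
  (0,1): δ = 108.78°  ·
  (0,2): δ = 37.97°  ✓
  (0,3): δ = 45.90°  ✓
  (0,4): δ = 103.81°  ·
  (1,2): δ = 109.19°  ·
  (1,3): δ = 25.31°  ✓
  (1,4): δ = 32.60°  ✓
  (2,3): δ = 96.12°  ·
  (2,4): δ = 38.22°  ✓
  (3,4): δ = 122.09°  ·
antipodal pairs: 5

count = 5; pairs: (0,2), (0,3), (1,3), (1,4), (2,4)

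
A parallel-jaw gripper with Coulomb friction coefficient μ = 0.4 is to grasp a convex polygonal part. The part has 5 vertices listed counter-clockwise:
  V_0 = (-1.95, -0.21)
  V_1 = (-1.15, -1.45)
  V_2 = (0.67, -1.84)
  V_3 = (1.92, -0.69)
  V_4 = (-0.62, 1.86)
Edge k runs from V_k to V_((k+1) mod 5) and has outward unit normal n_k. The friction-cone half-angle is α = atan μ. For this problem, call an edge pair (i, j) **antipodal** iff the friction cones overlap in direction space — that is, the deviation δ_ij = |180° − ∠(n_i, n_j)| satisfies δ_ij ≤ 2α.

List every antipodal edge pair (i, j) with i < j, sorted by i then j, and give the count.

α = atan 0.4 = 21.80°;  2α = 43.60°
n_0 = (-0.8403, -0.5421)
n_1 = (-0.2095, -0.9778)
n_2 = (+0.6771, -0.7359)
n_3 = (+0.7085, +0.7057)
n_4 = (-0.8413, +0.5406)
  (0,1): δ = 134.92°  ·
  (0,2): δ = 80.21°  ·
  (0,3): δ = 12.06°  ✓
  (0,4): δ = 114.45°  ·
  (1,2): δ = 125.29°  ·
  (1,3): δ = 33.02°  ✓
  (1,4): δ = 69.37°  ·
  (2,3): δ = 87.73°  ·
  (2,4): δ = 14.66°  ✓
  (3,4): δ = 77.61°  ·
antipodal pairs: 3

count = 3; pairs: (0,3), (1,3), (2,4)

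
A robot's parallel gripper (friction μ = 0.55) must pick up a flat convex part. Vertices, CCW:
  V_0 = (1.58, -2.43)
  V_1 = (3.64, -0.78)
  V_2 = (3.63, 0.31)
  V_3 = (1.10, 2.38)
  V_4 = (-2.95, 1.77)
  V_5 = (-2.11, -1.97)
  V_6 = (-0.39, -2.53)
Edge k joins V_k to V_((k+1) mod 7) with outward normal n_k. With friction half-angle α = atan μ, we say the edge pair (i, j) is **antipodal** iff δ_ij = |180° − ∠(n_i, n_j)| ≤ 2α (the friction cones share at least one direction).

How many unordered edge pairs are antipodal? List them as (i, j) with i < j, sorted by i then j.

count = 7; pairs: (0,3), (1,4), (2,4), (2,5), (2,6), (3,5), (3,6)

α = atan 0.55 = 28.81°;  2α = 57.62°
n_0 = (+0.6252, -0.7805)
n_1 = (+1.0000, +0.0092)
n_2 = (+0.6332, +0.7740)
n_3 = (-0.1489, +0.9888)
n_4 = (-0.9757, -0.2191)
n_5 = (-0.3096, -0.9509)
n_6 = (+0.0507, -0.9987)
  (0,1): δ = 128.17°  ·
  (0,2): δ = 77.98°  ·
  (0,3): δ = 30.13°  ✓
  (0,4): δ = 63.96°  ·
  (0,5): δ = 123.27°  ·
  (0,6): δ = 144.21°  ·
  (1,2): δ = 129.82°  ·
  (1,3): δ = 81.96°  ·
  (1,4): δ = 12.13°  ✓
  (1,5): δ = 71.44°  ·
  (1,6): δ = 92.38°  ·
  (2,3): δ = 132.15°  ·
  (2,4): δ = 38.05°  ✓
  (2,5): δ = 21.26°  ✓
  (2,6): δ = 42.20°  ✓
  (3,4): δ = 85.91°  ·
  (3,5): δ = 26.60°  ✓
  (3,6): δ = 5.66°  ✓
  (4,5): δ = 120.69°  ·
  (4,6): δ = 99.75°  ·
  (5,6): δ = 159.06°  ·
antipodal pairs: 7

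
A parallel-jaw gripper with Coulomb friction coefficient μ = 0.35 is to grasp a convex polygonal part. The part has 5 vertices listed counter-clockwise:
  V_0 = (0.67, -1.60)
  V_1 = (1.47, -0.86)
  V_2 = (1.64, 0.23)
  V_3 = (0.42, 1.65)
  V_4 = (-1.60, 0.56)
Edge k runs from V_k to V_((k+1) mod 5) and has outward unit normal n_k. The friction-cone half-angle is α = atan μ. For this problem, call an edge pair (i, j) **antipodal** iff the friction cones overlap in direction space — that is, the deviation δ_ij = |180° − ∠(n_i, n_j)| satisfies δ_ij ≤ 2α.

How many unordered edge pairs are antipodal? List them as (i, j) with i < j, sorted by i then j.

α = atan 0.35 = 19.29°;  2α = 38.58°
n_0 = (+0.6790, -0.7341)
n_1 = (+0.9881, -0.1541)
n_2 = (+0.7585, +0.6517)
n_3 = (-0.4749, +0.8801)
n_4 = (-0.6893, -0.7244)
  (0,1): δ = 141.63°  ·
  (0,2): δ = 92.10°  ·
  (0,3): δ = 14.42°  ✓
  (0,4): δ = 93.65°  ·
  (1,2): δ = 130.47°  ·
  (1,3): δ = 52.78°  ·
  (1,4): δ = 55.29°  ·
  (2,3): δ = 102.32°  ·
  (2,4): δ = 5.75°  ✓
  (3,4): δ = 71.93°  ·
antipodal pairs: 2

count = 2; pairs: (0,3), (2,4)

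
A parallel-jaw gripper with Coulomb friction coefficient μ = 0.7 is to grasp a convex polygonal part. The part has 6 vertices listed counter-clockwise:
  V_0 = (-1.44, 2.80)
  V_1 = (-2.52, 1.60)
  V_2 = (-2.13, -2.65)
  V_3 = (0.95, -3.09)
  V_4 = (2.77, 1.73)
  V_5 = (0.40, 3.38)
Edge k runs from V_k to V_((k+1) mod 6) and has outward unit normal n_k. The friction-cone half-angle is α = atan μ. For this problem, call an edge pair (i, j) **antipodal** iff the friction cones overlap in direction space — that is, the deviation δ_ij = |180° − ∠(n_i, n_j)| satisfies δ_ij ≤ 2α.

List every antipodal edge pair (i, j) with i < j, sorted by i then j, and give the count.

α = atan 0.7 = 34.99°;  2α = 69.98°
n_0 = (-0.7433, +0.6690)
n_1 = (-0.9958, -0.0914)
n_2 = (-0.1414, -0.9899)
n_3 = (+0.9355, -0.3532)
n_4 = (+0.5714, +0.8207)
n_5 = (-0.3006, +0.9537)
  (0,1): δ = 132.77°  ·
  (0,2): δ = 56.14°  ✓
  (0,3): δ = 21.30°  ✓
  (0,4): δ = 97.14°  ·
  (0,5): δ = 149.48°  ·
  (1,2): δ = 103.37°  ·
  (1,3): δ = 25.93°  ✓
  (1,4): δ = 49.91°  ✓
  (1,5): δ = 102.25°  ·
  (2,3): δ = 102.56°  ·
  (2,4): δ = 26.72°  ✓
  (2,5): δ = 25.63°  ✓
  (3,4): δ = 104.16°  ·
  (3,5): δ = 51.82°  ✓
  (4,5): δ = 127.66°  ·
antipodal pairs: 7

count = 7; pairs: (0,2), (0,3), (1,3), (1,4), (2,4), (2,5), (3,5)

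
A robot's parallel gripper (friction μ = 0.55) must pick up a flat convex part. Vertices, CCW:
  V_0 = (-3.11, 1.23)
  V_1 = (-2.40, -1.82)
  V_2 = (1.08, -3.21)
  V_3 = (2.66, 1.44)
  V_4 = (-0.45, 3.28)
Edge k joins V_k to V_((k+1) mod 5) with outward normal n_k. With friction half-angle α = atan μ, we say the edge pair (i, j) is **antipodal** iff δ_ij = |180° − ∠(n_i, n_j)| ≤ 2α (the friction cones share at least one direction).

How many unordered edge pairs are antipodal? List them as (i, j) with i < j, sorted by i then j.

α = atan 0.55 = 28.81°;  2α = 57.62°
n_0 = (-0.9740, -0.2267)
n_1 = (-0.3709, -0.9287)
n_2 = (+0.9468, -0.3217)
n_3 = (+0.5092, +0.8607)
n_4 = (-0.6104, +0.7921)
  (0,1): δ = 124.88°  ·
  (0,2): δ = 31.87°  ✓
  (0,3): δ = 46.29°  ✓
  (0,4): δ = 114.52°  ·
  (1,2): δ = 86.99°  ·
  (1,3): δ = 8.84°  ✓
  (1,4): δ = 59.39°  ·
  (2,3): δ = 101.84°  ·
  (2,4): δ = 33.61°  ✓
  (3,4): δ = 111.77°  ·
antipodal pairs: 4

count = 4; pairs: (0,2), (0,3), (1,3), (2,4)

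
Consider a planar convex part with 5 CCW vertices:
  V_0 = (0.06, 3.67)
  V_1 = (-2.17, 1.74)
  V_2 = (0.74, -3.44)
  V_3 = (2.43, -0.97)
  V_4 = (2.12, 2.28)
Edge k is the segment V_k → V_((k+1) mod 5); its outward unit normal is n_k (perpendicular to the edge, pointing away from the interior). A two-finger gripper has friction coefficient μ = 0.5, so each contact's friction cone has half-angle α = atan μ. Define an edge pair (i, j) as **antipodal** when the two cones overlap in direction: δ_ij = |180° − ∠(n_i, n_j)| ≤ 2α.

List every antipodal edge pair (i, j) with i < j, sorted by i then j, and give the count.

α = atan 0.5 = 26.57°;  2α = 53.13°
n_0 = (-0.6544, +0.7561)
n_1 = (-0.8718, -0.4898)
n_2 = (+0.8253, -0.5647)
n_3 = (+0.9955, +0.0950)
n_4 = (+0.5593, +0.8289)
  (0,1): δ = 101.55°  ·
  (0,2): δ = 14.74°  ✓
  (0,3): δ = 54.57°  ·
  (0,4): δ = 105.11°  ·
  (1,2): δ = 63.71°  ·
  (1,3): δ = 23.88°  ✓
  (1,4): δ = 26.66°  ✓
  (2,3): δ = 140.17°  ·
  (2,4): δ = 89.63°  ·
  (3,4): δ = 129.46°  ·
antipodal pairs: 3

count = 3; pairs: (0,2), (1,3), (1,4)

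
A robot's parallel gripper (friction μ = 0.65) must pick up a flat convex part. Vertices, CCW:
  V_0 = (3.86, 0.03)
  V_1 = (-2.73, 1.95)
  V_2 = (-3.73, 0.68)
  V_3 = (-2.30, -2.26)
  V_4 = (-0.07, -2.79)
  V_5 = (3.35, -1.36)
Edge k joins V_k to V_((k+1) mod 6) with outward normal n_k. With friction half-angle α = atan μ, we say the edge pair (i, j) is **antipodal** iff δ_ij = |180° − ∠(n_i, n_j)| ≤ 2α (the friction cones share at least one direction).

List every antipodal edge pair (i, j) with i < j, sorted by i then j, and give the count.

count = 7; pairs: (0,2), (0,3), (0,4), (1,3), (1,4), (1,5), (2,5)

α = atan 0.65 = 33.02°;  2α = 66.05°
n_0 = (+0.2797, +0.9601)
n_1 = (-0.7857, +0.6186)
n_2 = (-0.8993, -0.4374)
n_3 = (-0.2312, -0.9729)
n_4 = (+0.3858, -0.9226)
n_5 = (+0.9388, -0.3445)
  (0,1): δ = 111.97°  ·
  (0,2): δ = 47.82°  ✓
  (0,3): δ = 2.87°  ✓
  (0,4): δ = 38.93°  ✓
  (0,5): δ = 86.10°  ·
  (1,2): δ = 115.85°  ·
  (1,3): δ = 65.15°  ✓
  (1,4): δ = 29.09°  ✓
  (1,5): δ = 18.07°  ✓
  (2,3): δ = 129.31°  ·
  (2,4): δ = 93.25°  ·
  (2,5): δ = 46.09°  ✓
  (3,4): δ = 143.94°  ·
  (3,5): δ = 96.78°  ·
  (4,5): δ = 132.84°  ·
antipodal pairs: 7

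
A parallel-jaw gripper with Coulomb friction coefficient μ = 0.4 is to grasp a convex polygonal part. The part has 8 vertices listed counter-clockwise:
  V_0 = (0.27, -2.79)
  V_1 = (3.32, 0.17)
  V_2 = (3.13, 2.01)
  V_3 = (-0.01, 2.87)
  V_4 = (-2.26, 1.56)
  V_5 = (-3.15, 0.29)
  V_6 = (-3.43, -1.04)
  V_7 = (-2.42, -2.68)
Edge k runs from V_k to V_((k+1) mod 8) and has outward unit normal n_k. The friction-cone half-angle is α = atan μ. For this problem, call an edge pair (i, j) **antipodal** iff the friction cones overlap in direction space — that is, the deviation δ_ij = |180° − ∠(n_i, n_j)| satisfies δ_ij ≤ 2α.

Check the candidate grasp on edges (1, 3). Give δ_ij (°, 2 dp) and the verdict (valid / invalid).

δ = 65.69°, invalid

α = atan 0.4 = 21.80°;  2α = 43.60°
edge 1: e_1 = (-0.19, +1.84);  n_1 = (+0.9947, +0.1027)
edge 3: e_3 = (-2.25, -1.31);  n_3 = (-0.5032, +0.8642)
∠(n_1, n_3) = 114.31°
δ = |180° − 114.31°| = 65.69°
65.69° > 2α = 43.60°  →  invalid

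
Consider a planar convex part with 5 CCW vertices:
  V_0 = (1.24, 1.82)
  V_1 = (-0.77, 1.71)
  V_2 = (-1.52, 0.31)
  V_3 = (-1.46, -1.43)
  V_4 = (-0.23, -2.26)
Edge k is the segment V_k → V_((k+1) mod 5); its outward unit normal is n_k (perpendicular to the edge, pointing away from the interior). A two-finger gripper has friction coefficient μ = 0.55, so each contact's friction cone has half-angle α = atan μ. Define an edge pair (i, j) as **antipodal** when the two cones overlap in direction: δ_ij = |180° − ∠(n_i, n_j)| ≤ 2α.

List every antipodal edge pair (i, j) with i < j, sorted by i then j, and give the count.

α = atan 0.55 = 28.81°;  2α = 57.62°
n_0 = (-0.0546, +0.9985)
n_1 = (-0.8815, +0.4722)
n_2 = (-0.9994, -0.0345)
n_3 = (-0.5594, -0.8289)
n_4 = (+0.9408, -0.3390)
  (0,1): δ = 121.31°  ·
  (0,2): δ = 91.16°  ·
  (0,3): δ = 37.14°  ✓
  (0,4): δ = 67.05°  ·
  (1,2): δ = 149.85°  ·
  (1,3): δ = 95.83°  ·
  (1,4): δ = 8.36°  ✓
  (2,3): δ = 125.99°  ·
  (2,4): δ = 21.79°  ✓
  (3,4): δ = 75.80°  ·
antipodal pairs: 3

count = 3; pairs: (0,3), (1,4), (2,4)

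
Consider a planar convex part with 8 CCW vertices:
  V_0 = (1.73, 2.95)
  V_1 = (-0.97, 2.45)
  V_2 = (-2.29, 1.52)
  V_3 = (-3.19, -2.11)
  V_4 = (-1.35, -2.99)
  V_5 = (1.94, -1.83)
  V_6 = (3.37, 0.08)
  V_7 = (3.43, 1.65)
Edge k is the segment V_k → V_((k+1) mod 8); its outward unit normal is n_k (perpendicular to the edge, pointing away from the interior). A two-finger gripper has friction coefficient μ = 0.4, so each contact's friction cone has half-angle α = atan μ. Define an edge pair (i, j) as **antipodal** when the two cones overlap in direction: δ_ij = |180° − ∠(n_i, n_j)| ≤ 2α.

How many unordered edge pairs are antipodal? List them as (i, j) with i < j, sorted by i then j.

count = 8; pairs: (0,3), (0,4), (0,5), (1,4), (1,5), (2,5), (2,6), (3,7)

α = atan 0.4 = 21.80°;  2α = 43.60°
n_0 = (-0.1821, +0.9833)
n_1 = (-0.5760, +0.8175)
n_2 = (-0.9706, +0.2406)
n_3 = (-0.4315, -0.9021)
n_4 = (+0.3325, -0.9431)
n_5 = (+0.8005, -0.5993)
n_6 = (+0.9993, -0.0382)
n_7 = (+0.6075, +0.7944)
  (0,1): δ = 155.33°  ·
  (0,2): δ = 114.42°  ·
  (0,3): δ = 36.05°  ✓
  (0,4): δ = 8.93°  ✓
  (0,5): δ = 42.69°  ✓
  (0,6): δ = 77.32°  ·
  (0,7): δ = 132.10°  ·
  (1,2): δ = 139.09°  ·
  (1,3): δ = 60.73°  ·
  (1,4): δ = 15.74°  ✓
  (1,5): δ = 18.01°  ✓
  (1,6): δ = 52.64°  ·
  (1,7): δ = 107.43°  ·
  (2,3): δ = 101.64°  ·
  (2,4): δ = 56.65°  ·
  (2,5): δ = 22.90°  ✓
  (2,6): δ = 11.74°  ✓
  (2,7): δ = 66.52°  ·
  (3,4): δ = 135.02°  ·
  (3,5): δ = 101.26°  ·
  (3,6): δ = 66.63°  ·
  (3,7): δ = 11.85°  ✓
  (4,5): δ = 146.24°  ·
  (4,6): δ = 111.61°  ·
  (4,7): δ = 56.83°  ·
  (5,6): δ = 145.37°  ·
  (5,7): δ = 90.58°  ·
  (6,7): δ = 125.22°  ·
antipodal pairs: 8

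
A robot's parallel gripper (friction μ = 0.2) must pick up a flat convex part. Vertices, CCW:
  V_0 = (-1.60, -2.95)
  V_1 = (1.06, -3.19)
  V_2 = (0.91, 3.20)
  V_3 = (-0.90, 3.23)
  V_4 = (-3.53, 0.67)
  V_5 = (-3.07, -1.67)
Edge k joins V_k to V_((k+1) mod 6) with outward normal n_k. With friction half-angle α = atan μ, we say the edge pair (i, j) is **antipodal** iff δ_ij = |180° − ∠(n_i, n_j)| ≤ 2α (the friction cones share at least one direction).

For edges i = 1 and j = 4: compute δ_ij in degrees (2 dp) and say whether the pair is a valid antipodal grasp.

δ = 9.78°, valid

α = atan 0.2 = 11.31°;  2α = 22.62°
edge 1: e_1 = (-0.15, +6.39);  n_1 = (+0.9997, +0.0235)
edge 4: e_4 = (+0.46, -2.34);  n_4 = (-0.9812, -0.1929)
∠(n_1, n_4) = 170.22°
δ = |180° − 170.22°| = 9.78°
9.78° ≤ 2α = 22.62°  →  valid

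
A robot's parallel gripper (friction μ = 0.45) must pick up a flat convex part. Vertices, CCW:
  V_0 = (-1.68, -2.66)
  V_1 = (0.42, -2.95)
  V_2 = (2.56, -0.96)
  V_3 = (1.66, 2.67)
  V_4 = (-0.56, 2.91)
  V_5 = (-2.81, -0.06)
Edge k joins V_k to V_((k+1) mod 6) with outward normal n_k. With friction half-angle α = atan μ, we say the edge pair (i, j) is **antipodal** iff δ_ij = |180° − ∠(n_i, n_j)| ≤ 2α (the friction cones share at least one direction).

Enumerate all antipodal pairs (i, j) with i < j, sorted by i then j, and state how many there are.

count = 3; pairs: (0,3), (1,4), (2,5)

α = atan 0.45 = 24.23°;  2α = 48.46°
n_0 = (-0.1368, -0.9906)
n_1 = (+0.6810, -0.7323)
n_2 = (+0.9706, +0.2406)
n_3 = (+0.1075, +0.9942)
n_4 = (-0.7971, +0.6039)
n_5 = (-0.9171, -0.3986)
  (0,1): δ = 129.22°  ·
  (0,2): δ = 68.21°  ·
  (0,3): δ = 1.69°  ✓
  (0,4): δ = 60.72°  ·
  (0,5): δ = 121.35°  ·
  (1,2): δ = 119.00°  ·
  (1,3): δ = 49.09°  ·
  (1,4): δ = 9.93°  ✓
  (1,5): δ = 70.57°  ·
  (2,3): δ = 110.09°  ·
  (2,4): δ = 51.07°  ·
  (2,5): δ = 9.57°  ✓
  (3,4): δ = 120.98°  ·
  (3,5): δ = 60.34°  ·
  (4,5): δ = 119.36°  ·
antipodal pairs: 3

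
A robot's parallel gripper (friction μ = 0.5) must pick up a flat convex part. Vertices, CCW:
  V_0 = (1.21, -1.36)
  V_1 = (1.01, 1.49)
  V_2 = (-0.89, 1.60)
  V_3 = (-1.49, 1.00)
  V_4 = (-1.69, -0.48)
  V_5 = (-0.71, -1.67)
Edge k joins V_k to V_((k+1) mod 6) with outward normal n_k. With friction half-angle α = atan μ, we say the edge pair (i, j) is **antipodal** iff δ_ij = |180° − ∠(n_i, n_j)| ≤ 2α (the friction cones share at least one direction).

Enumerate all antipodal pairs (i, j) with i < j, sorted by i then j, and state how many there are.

count = 6; pairs: (0,2), (0,3), (0,4), (1,4), (1,5), (2,5)

α = atan 0.5 = 26.57°;  2α = 53.13°
n_0 = (+0.9975, +0.0700)
n_1 = (+0.0578, +0.9983)
n_2 = (-0.7071, +0.7071)
n_3 = (-0.9910, +0.1339)
n_4 = (-0.7719, -0.6357)
n_5 = (+0.1594, -0.9872)
  (0,1): δ = 97.33°  ·
  (0,2): δ = 49.01°  ✓
  (0,3): δ = 11.71°  ✓
  (0,4): δ = 35.46°  ✓
  (0,5): δ = 95.16°  ·
  (1,2): δ = 131.69°  ·
  (1,3): δ = 94.38°  ·
  (1,4): δ = 47.21°  ✓
  (1,5): δ = 12.49°  ✓
  (2,3): δ = 142.70°  ·
  (2,4): δ = 95.53°  ·
  (2,5): δ = 35.83°  ✓
  (3,4): δ = 132.83°  ·
  (3,5): δ = 73.13°  ·
  (4,5): δ = 120.30°  ·
antipodal pairs: 6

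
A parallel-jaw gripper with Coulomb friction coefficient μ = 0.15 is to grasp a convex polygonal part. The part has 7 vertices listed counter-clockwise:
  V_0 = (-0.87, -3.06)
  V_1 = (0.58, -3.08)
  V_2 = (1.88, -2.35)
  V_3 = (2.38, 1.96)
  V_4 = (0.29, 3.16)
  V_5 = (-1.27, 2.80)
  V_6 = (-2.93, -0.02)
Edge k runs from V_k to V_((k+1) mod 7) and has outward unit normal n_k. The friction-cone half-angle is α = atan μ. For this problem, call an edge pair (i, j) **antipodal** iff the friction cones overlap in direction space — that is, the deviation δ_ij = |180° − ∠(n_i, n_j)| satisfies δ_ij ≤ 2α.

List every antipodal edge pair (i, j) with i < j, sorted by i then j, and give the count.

α = atan 0.15 = 8.53°;  2α = 17.06°
n_0 = (-0.0138, -0.9999)
n_1 = (+0.4896, -0.8719)
n_2 = (+0.9933, -0.1152)
n_3 = (+0.4979, +0.8672)
n_4 = (-0.2249, +0.9744)
n_5 = (-0.8618, +0.5073)
n_6 = (-0.8278, -0.5610)
  (0,1): δ = 149.89°  ·
  (0,2): δ = 95.83°  ·
  (0,3): δ = 29.07°  ·
  (0,4): δ = 13.78°  ✓
  (0,5): δ = 60.31°  ·
  (0,6): δ = 124.91°  ·
  (1,2): δ = 125.93°  ·
  (1,3): δ = 59.18°  ·
  (1,4): δ = 16.32°  ✓
  (1,5): δ = 30.20°  ·
  (1,6): δ = 94.81°  ·
  (2,3): δ = 113.25°  ·
  (2,4): δ = 70.39°  ·
  (2,5): δ = 23.87°  ·
  (2,6): δ = 40.74°  ·
  (3,4): δ = 137.14°  ·
  (3,5): δ = 90.62°  ·
  (3,6): δ = 26.01°  ·
  (4,5): δ = 133.48°  ·
  (4,6): δ = 68.87°  ·
  (5,6): δ = 115.39°  ·
antipodal pairs: 2

count = 2; pairs: (0,4), (1,4)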